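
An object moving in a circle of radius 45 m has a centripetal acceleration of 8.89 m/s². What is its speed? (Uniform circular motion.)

v = √(a_c × r) = √(8.89 × 45) = 20.0 m/s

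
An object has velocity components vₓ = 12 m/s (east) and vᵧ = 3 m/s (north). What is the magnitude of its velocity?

|v| = √(vₓ² + vᵧ²) = √(12² + 3²) = √(153) = 12.37 m/s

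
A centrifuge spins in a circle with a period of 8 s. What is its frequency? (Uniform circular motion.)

f = 1/T = 1/8 = 0.125 Hz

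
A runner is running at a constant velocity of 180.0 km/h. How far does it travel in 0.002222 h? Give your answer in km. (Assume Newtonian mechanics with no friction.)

v = 180.0 km/h × 0.2777777777777778 = 50.0 m/s
t = 0.002222 h × 3600.0 = 7.9992 s
d = v × t = 50.0 × 7.9992 = 399.96 m
d = 399.96 m / 1000.0 = 0.4 km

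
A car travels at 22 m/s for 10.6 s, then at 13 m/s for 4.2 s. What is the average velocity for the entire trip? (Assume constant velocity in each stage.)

d₁ = v₁t₁ = 22 × 10.6 = 233.2 m
d₂ = v₂t₂ = 13 × 4.2 = 54.6 m
d_total = 287.8 m, t_total = 14.8 s
v_avg = d_total/t_total = 287.8/14.8 = 19.45 m/s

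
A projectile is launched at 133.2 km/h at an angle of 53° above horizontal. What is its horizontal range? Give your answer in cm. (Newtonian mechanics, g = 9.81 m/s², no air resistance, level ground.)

v₀ = 133.2 km/h × 0.2777777777777778 = 37.0 m/s
R = v₀² × sin(2θ) / g = 37.0² × sin(2 × 53°) / 9.81 = 1369.0 × 0.961262 / 9.81 = 134.146 m
R = 134.146 m / 0.01 = 13410 cm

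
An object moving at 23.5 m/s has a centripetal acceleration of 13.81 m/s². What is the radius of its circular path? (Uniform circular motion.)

r = v²/a_c = 23.5²/13.81 = 39.99 m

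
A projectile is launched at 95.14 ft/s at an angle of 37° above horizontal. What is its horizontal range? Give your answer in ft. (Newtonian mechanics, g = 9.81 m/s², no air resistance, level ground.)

v₀ = 95.14 ft/s × 0.3048 = 28.9987 m/s
R = v₀² × sin(2θ) / g = 28.9987² × sin(2 × 37°) / 9.81 = 840.925 × 0.961262 / 9.81 = 82.4005 m
R = 82.4005 m / 0.3048 = 270.3 ft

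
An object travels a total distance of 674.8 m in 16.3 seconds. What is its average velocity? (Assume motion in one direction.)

v_avg = Δd / Δt = 674.8 / 16.3 = 41.4 m/s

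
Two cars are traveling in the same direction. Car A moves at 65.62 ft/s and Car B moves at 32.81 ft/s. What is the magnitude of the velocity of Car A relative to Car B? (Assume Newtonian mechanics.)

v_rel = |v_A - v_B| = |65.62 - 32.81| = 32.81 ft/s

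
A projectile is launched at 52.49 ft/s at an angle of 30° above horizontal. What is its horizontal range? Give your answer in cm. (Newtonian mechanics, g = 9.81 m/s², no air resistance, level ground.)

v₀ = 52.49 ft/s × 0.3048 = 15.999 m/s
R = v₀² × sin(2θ) / g = 15.999² × sin(2 × 30°) / 9.81 = 255.968 × 0.866025 / 9.81 = 22.5968 m
R = 22.5968 m / 0.01 = 2260 cm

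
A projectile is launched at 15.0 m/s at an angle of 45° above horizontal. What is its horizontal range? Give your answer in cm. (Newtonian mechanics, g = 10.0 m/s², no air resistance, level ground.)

R = v₀² × sin(2θ) / g = 15.0² × sin(2 × 45°) / 10.0 = 225.0 × 1.0 / 10.0 = 22.5 m
R = 22.5 m / 0.01 = 2250 cm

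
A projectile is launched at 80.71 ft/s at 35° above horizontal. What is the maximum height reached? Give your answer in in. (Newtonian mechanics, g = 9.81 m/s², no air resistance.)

v₀ = 80.71 ft/s × 0.3048 = 24.6004 m/s
H = v₀² × sin²(θ) / (2g) = 24.6004² × sin(35°)² / (2 × 9.81) = 605.18 × 0.32899 / 19.62 = 10.1477 m
H = 10.1477 m / 0.0254 = 399.5 in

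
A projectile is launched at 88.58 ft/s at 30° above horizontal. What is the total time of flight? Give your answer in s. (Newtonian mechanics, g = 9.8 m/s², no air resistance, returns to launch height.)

v₀ = 88.58 ft/s × 0.3048 = 26.9992 m/s
T = 2 × v₀ × sin(θ) / g = 2 × 26.9992 × sin(30°) / 9.8 = 2 × 26.9992 × 0.5 / 9.8 = 2.755 s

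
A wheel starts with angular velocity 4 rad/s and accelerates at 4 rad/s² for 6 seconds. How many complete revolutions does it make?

θ = ω₀t + ½αt² = 4×6 + ½×4×6² = 96.0 rad
Total revolutions = θ/(2π) = 96.0/(2π) = 15.28
Complete revolutions = ⌊15.28⌋ = 15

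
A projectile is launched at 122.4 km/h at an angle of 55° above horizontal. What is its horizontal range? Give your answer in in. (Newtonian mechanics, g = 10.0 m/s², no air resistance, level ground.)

v₀ = 122.4 km/h × 0.2777777777777778 = 34.0 m/s
R = v₀² × sin(2θ) / g = 34.0² × sin(2 × 55°) / 10.0 = 1156.0 × 0.939693 / 10.0 = 108.629 m
R = 108.629 m / 0.0254 = 4277 in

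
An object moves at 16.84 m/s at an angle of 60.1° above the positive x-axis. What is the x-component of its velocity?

vₓ = v cos(θ) = 16.84 × cos(60.1°) = 8.39 m/s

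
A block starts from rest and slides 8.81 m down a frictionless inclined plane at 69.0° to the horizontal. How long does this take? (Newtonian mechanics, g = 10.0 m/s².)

a = g sin(θ) = 10.0 × sin(69.0°) = 9.3358 m/s²
t = √(2d/a) = √(2 × 8.81 / 9.3358) = 1.37 s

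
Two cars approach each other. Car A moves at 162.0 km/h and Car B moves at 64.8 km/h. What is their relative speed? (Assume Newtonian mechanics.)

v_rel = v_A + v_B = 162.0 + 64.8 = 226.8 km/h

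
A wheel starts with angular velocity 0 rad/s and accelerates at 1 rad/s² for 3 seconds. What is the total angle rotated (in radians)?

θ = ω₀t + ½αt² = 0×3 + ½×1×3² = 4.5 rad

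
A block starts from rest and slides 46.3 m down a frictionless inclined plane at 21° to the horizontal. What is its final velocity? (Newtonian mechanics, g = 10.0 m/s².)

a = g sin(θ) = 10.0 × sin(21°) = 3.5837 m/s²
v = √(2ad) = √(2 × 3.5837 × 46.3) = 18.22 m/s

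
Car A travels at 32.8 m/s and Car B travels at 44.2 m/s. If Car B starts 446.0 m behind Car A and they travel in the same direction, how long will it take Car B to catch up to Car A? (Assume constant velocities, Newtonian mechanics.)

Relative speed: v_rel = 44.2 - 32.8 = 11.4 m/s
Time to catch: t = d₀/v_rel = 446.0/11.4 = 39.12 s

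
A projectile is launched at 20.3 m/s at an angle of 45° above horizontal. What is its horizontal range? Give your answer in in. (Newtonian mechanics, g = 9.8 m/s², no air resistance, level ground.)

R = v₀² × sin(2θ) / g = 20.3² × sin(2 × 45°) / 9.8 = 412.09 × 1.0 / 9.8 = 42.05 m
R = 42.05 m / 0.0254 = 1656 in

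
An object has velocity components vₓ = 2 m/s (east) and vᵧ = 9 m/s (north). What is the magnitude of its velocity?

|v| = √(vₓ² + vᵧ²) = √(2² + 9²) = √(85) = 9.22 m/s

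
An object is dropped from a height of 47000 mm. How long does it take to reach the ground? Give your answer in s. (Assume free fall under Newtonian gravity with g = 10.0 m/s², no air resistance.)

h = 47000 mm × 0.001 = 47.0 m
t = √(2h/g) = √(2 × 47.0 / 10.0) = 3.066 s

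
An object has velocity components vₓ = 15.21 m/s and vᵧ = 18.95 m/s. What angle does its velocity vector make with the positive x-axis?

θ = arctan(vᵧ/vₓ) = arctan(18.95/15.21) = 51.25°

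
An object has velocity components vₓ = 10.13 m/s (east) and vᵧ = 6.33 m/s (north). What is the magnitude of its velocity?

|v| = √(vₓ² + vᵧ²) = √(10.13² + 6.33²) = √(142.6858) = 11.95 m/s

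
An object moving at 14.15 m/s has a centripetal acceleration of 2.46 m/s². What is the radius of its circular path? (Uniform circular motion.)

r = v²/a_c = 14.15²/2.46 = 81.39 m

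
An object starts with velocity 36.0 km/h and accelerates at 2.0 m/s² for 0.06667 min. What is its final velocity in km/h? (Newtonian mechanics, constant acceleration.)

v₀ = 36.0 km/h × 0.2777777777777778 = 10.0 m/s
t = 0.06667 min × 60.0 = 4.0002 s
v = v₀ + a × t = 10.0 + 2.0 × 4.0002 = 18.0004 m/s
v = 18.0004 m/s / 0.2777777777777778 = 64.8 km/h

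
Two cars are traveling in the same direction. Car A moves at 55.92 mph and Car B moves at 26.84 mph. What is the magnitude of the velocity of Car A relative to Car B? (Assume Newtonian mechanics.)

v_rel = |v_A - v_B| = |55.92 - 26.84| = 29.08 mph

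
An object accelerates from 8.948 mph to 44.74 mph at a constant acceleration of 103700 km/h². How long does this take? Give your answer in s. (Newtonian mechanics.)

v₀ = 8.948 mph × 0.44704 = 4.00011 m/s
v = 44.74 mph × 0.44704 = 20.0006 m/s
a = 103700 km/h² × 7.716049382716049e-05 = 8.00154 m/s²
t = (v - v₀) / a = (20.0006 - 4.00011) / 8.00154 = 2.0 s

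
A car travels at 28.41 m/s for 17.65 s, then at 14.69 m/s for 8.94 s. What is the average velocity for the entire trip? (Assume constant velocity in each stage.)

d₁ = v₁t₁ = 28.41 × 17.65 = 501.4365 m
d₂ = v₂t₂ = 14.69 × 8.94 = 131.3286 m
d_total = 632.7651 m, t_total = 26.59 s
v_avg = d_total/t_total = 632.7651/26.59 = 23.8 m/s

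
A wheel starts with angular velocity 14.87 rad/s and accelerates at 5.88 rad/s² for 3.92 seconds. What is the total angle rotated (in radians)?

θ = ω₀t + ½αt² = 14.87×3.92 + ½×5.88×3.92² = 103.47 rad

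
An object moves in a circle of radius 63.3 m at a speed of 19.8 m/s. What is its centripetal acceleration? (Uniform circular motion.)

a_c = v²/r = 19.8²/63.3 = 392.04/63.3 = 6.19 m/s²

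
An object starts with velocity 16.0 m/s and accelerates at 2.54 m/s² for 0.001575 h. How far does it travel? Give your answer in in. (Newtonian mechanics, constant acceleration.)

t = 0.001575 h × 3600.0 = 5.67 s
d = v₀ × t + ½ × a × t² = 16.0 × 5.67 + 0.5 × 2.54 × 5.67² = 131.549 m
d = 131.549 m / 0.0254 = 5179 in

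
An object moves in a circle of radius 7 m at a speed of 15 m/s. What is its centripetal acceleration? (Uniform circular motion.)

a_c = v²/r = 15²/7 = 225/7 = 32.14 m/s²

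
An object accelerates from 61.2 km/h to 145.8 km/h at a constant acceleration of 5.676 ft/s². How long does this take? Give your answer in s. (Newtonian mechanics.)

v₀ = 61.2 km/h × 0.2777777777777778 = 17.0 m/s
v = 145.8 km/h × 0.2777777777777778 = 40.5 m/s
a = 5.676 ft/s² × 0.3048 = 1.73004 m/s²
t = (v - v₀) / a = (40.5 - 17.0) / 1.73004 = 13.58 s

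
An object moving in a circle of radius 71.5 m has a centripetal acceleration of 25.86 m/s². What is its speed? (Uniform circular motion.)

v = √(a_c × r) = √(25.86 × 71.5) = 43.0 m/s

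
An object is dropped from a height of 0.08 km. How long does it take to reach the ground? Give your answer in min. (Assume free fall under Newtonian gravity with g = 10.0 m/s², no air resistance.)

h = 0.08 km × 1000.0 = 80.0 m
t = √(2h/g) = √(2 × 80.0 / 10.0) = 4.0 s
t = 4.0 s / 60.0 = 0.06667 min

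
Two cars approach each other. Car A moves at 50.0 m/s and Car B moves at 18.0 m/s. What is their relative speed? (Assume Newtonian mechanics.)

v_rel = v_A + v_B = 50.0 + 18.0 = 68.0 m/s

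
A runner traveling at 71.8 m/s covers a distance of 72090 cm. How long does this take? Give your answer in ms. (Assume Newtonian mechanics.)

d = 72090 cm × 0.01 = 720.9 m
t = d / v = 720.9 / 71.8 = 10.0404 s
t = 10.0404 s / 0.001 = 10040 ms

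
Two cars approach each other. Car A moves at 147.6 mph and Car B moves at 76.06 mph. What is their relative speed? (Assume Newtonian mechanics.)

v_rel = v_A + v_B = 147.6 + 76.06 = 223.66 mph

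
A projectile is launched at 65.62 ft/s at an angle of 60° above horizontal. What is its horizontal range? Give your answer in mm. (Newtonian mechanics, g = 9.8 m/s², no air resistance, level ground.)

v₀ = 65.62 ft/s × 0.3048 = 20.001 m/s
R = v₀² × sin(2θ) / g = 20.001² × sin(2 × 60°) / 9.8 = 400.04 × 0.866025 / 9.8 = 35.3515 m
R = 35.3515 m / 0.001 = 35350 mm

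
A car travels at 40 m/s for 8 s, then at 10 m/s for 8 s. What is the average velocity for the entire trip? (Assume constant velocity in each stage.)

d₁ = v₁t₁ = 40 × 8 = 320 m
d₂ = v₂t₂ = 10 × 8 = 80 m
d_total = 400 m, t_total = 16 s
v_avg = d_total/t_total = 400/16 = 25.0 m/s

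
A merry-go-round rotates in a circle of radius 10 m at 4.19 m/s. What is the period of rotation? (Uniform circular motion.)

T = 2πr/v = 2π×10/4.19 = 15.0 s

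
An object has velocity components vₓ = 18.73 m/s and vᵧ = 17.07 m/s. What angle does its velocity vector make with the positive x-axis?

θ = arctan(vᵧ/vₓ) = arctan(17.07/18.73) = 42.35°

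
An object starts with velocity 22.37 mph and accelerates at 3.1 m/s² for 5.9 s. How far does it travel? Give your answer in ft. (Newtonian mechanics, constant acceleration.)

v₀ = 22.37 mph × 0.44704 = 10.0003 m/s
d = v₀ × t + ½ × a × t² = 10.0003 × 5.9 + 0.5 × 3.1 × 5.9² = 112.957 m
d = 112.957 m / 0.3048 = 370.6 ft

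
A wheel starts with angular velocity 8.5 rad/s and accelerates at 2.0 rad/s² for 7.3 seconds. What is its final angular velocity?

ω = ω₀ + αt = 8.5 + 2.0 × 7.3 = 23.1 rad/s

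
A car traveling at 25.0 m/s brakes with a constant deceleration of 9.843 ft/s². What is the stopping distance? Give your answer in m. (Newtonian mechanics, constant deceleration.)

a = 9.843 ft/s² × 0.3048 = 3.00015 m/s²
d = v₀² / (2a) = 25.0² / (2 × 3.00015) = 625.0 / 6.0003 = 104.2 m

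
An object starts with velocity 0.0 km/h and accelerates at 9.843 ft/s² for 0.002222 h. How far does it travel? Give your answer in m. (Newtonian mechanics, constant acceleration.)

v₀ = 0.0 km/h × 0.2777777777777778 = 0.0 m/s
a = 9.843 ft/s² × 0.3048 = 3.00015 m/s²
t = 0.002222 h × 3600.0 = 7.9992 s
d = v₀ × t + ½ × a × t² = 0.0 × 7.9992 + 0.5 × 3.00015 × 7.9992² = 95.99 m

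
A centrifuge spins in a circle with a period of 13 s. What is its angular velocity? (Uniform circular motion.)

ω = 2π/T = 2π/13 = 0.4833 rad/s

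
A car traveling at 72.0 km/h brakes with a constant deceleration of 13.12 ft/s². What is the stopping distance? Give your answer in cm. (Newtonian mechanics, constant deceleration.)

v₀ = 72.0 km/h × 0.2777777777777778 = 20.0 m/s
a = 13.12 ft/s² × 0.3048 = 3.99898 m/s²
d = v₀² / (2a) = 20.0² / (2 × 3.99898) = 400.0 / 7.99796 = 50.0128 m
d = 50.0128 m / 0.01 = 5001 cm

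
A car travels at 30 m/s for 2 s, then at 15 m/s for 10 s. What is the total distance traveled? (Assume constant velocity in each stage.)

d₁ = v₁t₁ = 30 × 2 = 60 m
d₂ = v₂t₂ = 15 × 10 = 150 m
d_total = 60 + 150 = 210 m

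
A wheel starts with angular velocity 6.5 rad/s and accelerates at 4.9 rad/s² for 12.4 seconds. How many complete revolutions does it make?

θ = ω₀t + ½αt² = 6.5×12.4 + ½×4.9×12.4² = 457.312 rad
Total revolutions = θ/(2π) = 457.312/(2π) = 72.78
Complete revolutions = ⌊72.78⌋ = 72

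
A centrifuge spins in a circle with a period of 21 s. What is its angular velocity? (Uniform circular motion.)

ω = 2π/T = 2π/21 = 0.2992 rad/s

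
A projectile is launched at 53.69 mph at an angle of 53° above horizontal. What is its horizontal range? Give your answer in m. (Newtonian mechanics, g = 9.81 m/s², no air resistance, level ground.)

v₀ = 53.69 mph × 0.44704 = 24.0016 m/s
R = v₀² × sin(2θ) / g = 24.0016² × sin(2 × 53°) / 9.81 = 576.077 × 0.961262 / 9.81 = 56.45 m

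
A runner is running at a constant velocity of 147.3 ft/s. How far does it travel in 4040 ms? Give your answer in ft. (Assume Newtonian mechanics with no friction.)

v = 147.3 ft/s × 0.3048 = 44.897 m/s
t = 4040 ms × 0.001 = 4.04 s
d = v × t = 44.897 × 4.04 = 181.384 m
d = 181.384 m / 0.3048 = 595.1 ft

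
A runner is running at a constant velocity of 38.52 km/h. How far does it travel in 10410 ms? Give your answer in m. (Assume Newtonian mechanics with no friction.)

v = 38.52 km/h × 0.2777777777777778 = 10.7 m/s
t = 10410 ms × 0.001 = 10.41 s
d = v × t = 10.7 × 10.41 = 111.4 m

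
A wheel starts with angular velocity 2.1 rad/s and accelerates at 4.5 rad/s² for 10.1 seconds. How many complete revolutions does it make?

θ = ω₀t + ½αt² = 2.1×10.1 + ½×4.5×10.1² = 250.7325 rad
Total revolutions = θ/(2π) = 250.7325/(2π) = 39.91
Complete revolutions = ⌊39.91⌋ = 39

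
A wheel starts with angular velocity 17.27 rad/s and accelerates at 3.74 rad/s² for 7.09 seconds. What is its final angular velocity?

ω = ω₀ + αt = 17.27 + 3.74 × 7.09 = 43.79 rad/s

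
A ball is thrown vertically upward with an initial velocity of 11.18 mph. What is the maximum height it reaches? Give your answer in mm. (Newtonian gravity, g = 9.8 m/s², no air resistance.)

v₀ = 11.18 mph × 0.44704 = 4.99791 m/s
h_max = v₀² / (2g) = 4.99791² / (2 × 9.8) = 24.9791 / 19.6 = 1.27444 m
h_max = 1.27444 m / 0.001 = 1274 mm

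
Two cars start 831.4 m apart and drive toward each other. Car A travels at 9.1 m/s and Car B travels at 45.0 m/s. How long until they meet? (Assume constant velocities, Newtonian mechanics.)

Combined speed: v_combined = 9.1 + 45.0 = 54.1 m/s
Time to meet: t = d/v_combined = 831.4/54.1 = 15.37 s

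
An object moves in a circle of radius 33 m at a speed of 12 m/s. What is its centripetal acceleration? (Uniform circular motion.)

a_c = v²/r = 12²/33 = 144/33 = 4.36 m/s²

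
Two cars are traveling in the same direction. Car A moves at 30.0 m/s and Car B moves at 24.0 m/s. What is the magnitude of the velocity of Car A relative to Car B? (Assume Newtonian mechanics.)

v_rel = |v_A - v_B| = |30.0 - 24.0| = 6.0 m/s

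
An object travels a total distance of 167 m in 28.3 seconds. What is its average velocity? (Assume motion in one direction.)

v_avg = Δd / Δt = 167 / 28.3 = 5.9 m/s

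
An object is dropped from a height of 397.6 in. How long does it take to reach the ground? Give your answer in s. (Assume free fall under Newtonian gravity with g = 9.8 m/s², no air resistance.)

h = 397.6 in × 0.0254 = 10.099 m
t = √(2h/g) = √(2 × 10.099 / 9.8) = 1.436 s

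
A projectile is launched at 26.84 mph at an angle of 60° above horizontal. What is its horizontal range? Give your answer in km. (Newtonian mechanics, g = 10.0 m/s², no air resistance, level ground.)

v₀ = 26.84 mph × 0.44704 = 11.9986 m/s
R = v₀² × sin(2θ) / g = 11.9986² × sin(2 × 60°) / 10.0 = 143.966 × 0.866025 / 10.0 = 12.4678 m
R = 12.4678 m / 1000.0 = 0.01247 km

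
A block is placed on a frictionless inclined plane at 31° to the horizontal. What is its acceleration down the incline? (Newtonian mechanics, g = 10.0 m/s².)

a = g sin(θ) = 10.0 × sin(31°) = 10.0 × 0.515 = 5.15 m/s²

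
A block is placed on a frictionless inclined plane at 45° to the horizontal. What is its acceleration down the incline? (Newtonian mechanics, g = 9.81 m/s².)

a = g sin(θ) = 9.81 × sin(45°) = 9.81 × 0.7071 = 6.94 m/s²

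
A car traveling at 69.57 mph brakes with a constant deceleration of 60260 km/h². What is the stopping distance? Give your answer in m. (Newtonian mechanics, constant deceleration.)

v₀ = 69.57 mph × 0.44704 = 31.1006 m/s
a = 60260 km/h² × 7.716049382716049e-05 = 4.64969 m/s²
d = v₀² / (2a) = 31.1006² / (2 × 4.64969) = 967.247 / 9.29938 = 104.0 m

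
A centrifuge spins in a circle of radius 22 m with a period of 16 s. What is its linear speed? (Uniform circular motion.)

v = 2πr/T = 2π×22/16 = 8.64 m/s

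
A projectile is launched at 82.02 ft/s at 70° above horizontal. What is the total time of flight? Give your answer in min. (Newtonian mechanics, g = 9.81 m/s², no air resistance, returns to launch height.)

v₀ = 82.02 ft/s × 0.3048 = 24.9997 m/s
T = 2 × v₀ × sin(θ) / g = 2 × 24.9997 × sin(70°) / 9.81 = 2 × 24.9997 × 0.939693 / 9.81 = 4.78941 s
T = 4.78941 s / 60.0 = 0.07982 min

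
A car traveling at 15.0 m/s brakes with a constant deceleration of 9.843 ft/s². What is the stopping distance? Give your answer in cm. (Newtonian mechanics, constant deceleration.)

a = 9.843 ft/s² × 0.3048 = 3.00015 m/s²
d = v₀² / (2a) = 15.0² / (2 × 3.00015) = 225.0 / 6.0003 = 37.4981 m
d = 37.4981 m / 0.01 = 3750 cm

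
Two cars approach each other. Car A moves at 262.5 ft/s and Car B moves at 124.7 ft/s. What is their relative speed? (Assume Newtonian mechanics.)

v_rel = v_A + v_B = 262.5 + 124.7 = 387.2 ft/s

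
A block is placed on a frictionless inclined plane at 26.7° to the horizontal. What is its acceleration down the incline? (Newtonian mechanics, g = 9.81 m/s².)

a = g sin(θ) = 9.81 × sin(26.7°) = 9.81 × 0.4493 = 4.41 m/s²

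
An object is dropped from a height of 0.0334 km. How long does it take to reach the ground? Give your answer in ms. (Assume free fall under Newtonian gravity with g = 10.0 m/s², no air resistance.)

h = 0.0334 km × 1000.0 = 33.4 m
t = √(2h/g) = √(2 × 33.4 / 10.0) = 2.58457 s
t = 2.58457 s / 0.001 = 2585 ms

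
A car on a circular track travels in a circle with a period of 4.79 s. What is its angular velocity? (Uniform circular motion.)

ω = 2π/T = 2π/4.79 = 1.3117 rad/s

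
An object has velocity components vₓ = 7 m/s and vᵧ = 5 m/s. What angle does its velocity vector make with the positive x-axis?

θ = arctan(vᵧ/vₓ) = arctan(5/7) = 35.54°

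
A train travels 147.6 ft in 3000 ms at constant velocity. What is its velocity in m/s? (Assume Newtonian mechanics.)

d = 147.6 ft × 0.3048 = 44.9885 m
t = 3000 ms × 0.001 = 3.0 s
v = d / t = 44.9885 / 3.0 = 15.0 m/s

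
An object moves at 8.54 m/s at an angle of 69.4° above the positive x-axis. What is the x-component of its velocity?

vₓ = v cos(θ) = 8.54 × cos(69.4°) = 3.0 m/s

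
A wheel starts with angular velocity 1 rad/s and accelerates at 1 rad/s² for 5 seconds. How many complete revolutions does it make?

θ = ω₀t + ½αt² = 1×5 + ½×1×5² = 17.5 rad
Total revolutions = θ/(2π) = 17.5/(2π) = 2.79
Complete revolutions = ⌊2.79⌋ = 2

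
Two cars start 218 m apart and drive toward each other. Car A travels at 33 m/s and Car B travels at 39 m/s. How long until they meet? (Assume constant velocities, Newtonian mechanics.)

Combined speed: v_combined = 33 + 39 = 72 m/s
Time to meet: t = d/v_combined = 218/72 = 3.03 s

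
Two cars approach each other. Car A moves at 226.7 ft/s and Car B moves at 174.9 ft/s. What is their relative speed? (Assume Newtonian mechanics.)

v_rel = v_A + v_B = 226.7 + 174.9 = 401.6 ft/s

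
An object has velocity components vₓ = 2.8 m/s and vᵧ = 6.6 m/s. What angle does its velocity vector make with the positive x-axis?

θ = arctan(vᵧ/vₓ) = arctan(6.6/2.8) = 67.01°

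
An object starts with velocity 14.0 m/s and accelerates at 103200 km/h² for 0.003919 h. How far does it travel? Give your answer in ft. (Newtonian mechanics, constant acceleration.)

a = 103200 km/h² × 7.716049382716049e-05 = 7.96296 m/s²
t = 0.003919 h × 3600.0 = 14.1084 s
d = v₀ × t + ½ × a × t² = 14.0 × 14.1084 + 0.5 × 7.96296 × 14.1084² = 990.019 m
d = 990.019 m / 0.3048 = 3248 ft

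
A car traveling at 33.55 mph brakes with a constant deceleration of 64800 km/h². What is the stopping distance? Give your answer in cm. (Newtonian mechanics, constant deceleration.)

v₀ = 33.55 mph × 0.44704 = 14.9982 m/s
a = 64800 km/h² × 7.716049382716049e-05 = 5.0 m/s²
d = v₀² / (2a) = 14.9982² / (2 × 5.0) = 224.946 / 10.0 = 22.4946 m
d = 22.4946 m / 0.01 = 2249 cm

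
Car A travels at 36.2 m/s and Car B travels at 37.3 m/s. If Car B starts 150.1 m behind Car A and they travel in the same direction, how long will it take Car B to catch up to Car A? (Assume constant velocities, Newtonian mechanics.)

Relative speed: v_rel = 37.3 - 36.2 = 1.1 m/s
Time to catch: t = d₀/v_rel = 150.1/1.1 = 136.45 s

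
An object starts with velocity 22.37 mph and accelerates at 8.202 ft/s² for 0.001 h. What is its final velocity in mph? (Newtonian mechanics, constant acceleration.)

v₀ = 22.37 mph × 0.44704 = 10.0003 m/s
a = 8.202 ft/s² × 0.3048 = 2.49997 m/s²
t = 0.001 h × 3600.0 = 3.6 s
v = v₀ + a × t = 10.0003 + 2.49997 × 3.6 = 19.0002 m/s
v = 19.0002 m/s / 0.44704 = 42.5 mph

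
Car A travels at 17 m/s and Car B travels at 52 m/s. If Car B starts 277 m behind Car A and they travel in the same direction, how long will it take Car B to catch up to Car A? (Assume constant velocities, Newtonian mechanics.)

Relative speed: v_rel = 52 - 17 = 35 m/s
Time to catch: t = d₀/v_rel = 277/35 = 7.91 s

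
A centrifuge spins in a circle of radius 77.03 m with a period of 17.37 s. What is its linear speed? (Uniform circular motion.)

v = 2πr/T = 2π×77.03/17.37 = 27.86 m/s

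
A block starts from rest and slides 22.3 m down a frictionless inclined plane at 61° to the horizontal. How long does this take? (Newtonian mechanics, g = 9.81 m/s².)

a = g sin(θ) = 9.81 × sin(61°) = 8.58 m/s²
t = √(2d/a) = √(2 × 22.3 / 8.58) = 2.28 s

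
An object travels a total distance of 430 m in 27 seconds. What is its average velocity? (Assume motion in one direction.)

v_avg = Δd / Δt = 430 / 27 = 15.93 m/s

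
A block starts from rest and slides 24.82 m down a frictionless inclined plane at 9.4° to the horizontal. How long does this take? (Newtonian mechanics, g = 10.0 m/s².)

a = g sin(θ) = 10.0 × sin(9.4°) = 1.6333 m/s²
t = √(2d/a) = √(2 × 24.82 / 1.6333) = 5.51 s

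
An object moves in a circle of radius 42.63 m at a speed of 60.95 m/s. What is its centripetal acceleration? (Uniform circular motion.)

a_c = v²/r = 60.95²/42.63 = 3714.9025/42.63 = 87.14 m/s²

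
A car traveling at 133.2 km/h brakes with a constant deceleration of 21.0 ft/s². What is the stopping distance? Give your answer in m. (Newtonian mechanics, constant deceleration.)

v₀ = 133.2 km/h × 0.2777777777777778 = 37.0 m/s
a = 21.0 ft/s² × 0.3048 = 6.4008 m/s²
d = v₀² / (2a) = 37.0² / (2 × 6.4008) = 1369.0 / 12.8016 = 106.9 m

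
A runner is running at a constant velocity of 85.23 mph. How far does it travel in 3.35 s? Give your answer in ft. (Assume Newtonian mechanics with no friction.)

v = 85.23 mph × 0.44704 = 38.1012 m/s
d = v × t = 38.1012 × 3.35 = 127.639 m
d = 127.639 m / 0.3048 = 418.8 ft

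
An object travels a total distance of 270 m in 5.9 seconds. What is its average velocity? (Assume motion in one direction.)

v_avg = Δd / Δt = 270 / 5.9 = 45.76 m/s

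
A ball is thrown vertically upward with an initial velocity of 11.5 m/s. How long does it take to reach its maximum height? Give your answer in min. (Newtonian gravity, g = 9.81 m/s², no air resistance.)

t_up = v₀ / g = 11.5 / 9.81 = 1.17227 s
t_up = 1.17227 s / 60.0 = 0.01954 min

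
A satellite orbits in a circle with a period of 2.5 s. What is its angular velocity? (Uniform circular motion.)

ω = 2π/T = 2π/2.5 = 2.5133 rad/s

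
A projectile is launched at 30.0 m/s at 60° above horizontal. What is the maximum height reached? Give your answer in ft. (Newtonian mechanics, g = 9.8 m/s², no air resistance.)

H = v₀² × sin²(θ) / (2g) = 30.0² × sin(60°)² / (2 × 9.8) = 900.0 × 0.75 / 19.6 = 34.4388 m
H = 34.4388 m / 0.3048 = 113.0 ft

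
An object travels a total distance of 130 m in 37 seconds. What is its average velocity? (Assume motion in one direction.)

v_avg = Δd / Δt = 130 / 37 = 3.51 m/s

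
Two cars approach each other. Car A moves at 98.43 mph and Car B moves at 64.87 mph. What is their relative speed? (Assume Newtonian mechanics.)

v_rel = v_A + v_B = 98.43 + 64.87 = 163.3 mph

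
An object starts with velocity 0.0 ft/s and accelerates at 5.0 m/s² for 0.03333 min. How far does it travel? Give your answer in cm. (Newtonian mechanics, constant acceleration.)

v₀ = 0.0 ft/s × 0.3048 = 0.0 m/s
t = 0.03333 min × 60.0 = 1.9998 s
d = v₀ × t + ½ × a × t² = 0.0 × 1.9998 + 0.5 × 5.0 × 1.9998² = 9.998 m
d = 9.998 m / 0.01 = 999.8 cm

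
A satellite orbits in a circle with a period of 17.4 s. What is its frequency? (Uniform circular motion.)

f = 1/T = 1/17.4 = 0.0575 Hz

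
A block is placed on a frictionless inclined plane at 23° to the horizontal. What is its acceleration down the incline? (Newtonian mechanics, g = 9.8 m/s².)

a = g sin(θ) = 9.8 × sin(23°) = 9.8 × 0.3907 = 3.83 m/s²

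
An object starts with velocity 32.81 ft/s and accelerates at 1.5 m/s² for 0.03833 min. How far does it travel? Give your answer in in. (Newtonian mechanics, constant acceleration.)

v₀ = 32.81 ft/s × 0.3048 = 10.0005 m/s
t = 0.03833 min × 60.0 = 2.2998 s
d = v₀ × t + ½ × a × t² = 10.0005 × 2.2998 + 0.5 × 1.5 × 2.2998² = 26.966 m
d = 26.966 m / 0.0254 = 1062 in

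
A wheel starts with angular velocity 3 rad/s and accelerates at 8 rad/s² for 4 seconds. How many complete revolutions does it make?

θ = ω₀t + ½αt² = 3×4 + ½×8×4² = 76.0 rad
Total revolutions = θ/(2π) = 76.0/(2π) = 12.1
Complete revolutions = ⌊12.1⌋ = 12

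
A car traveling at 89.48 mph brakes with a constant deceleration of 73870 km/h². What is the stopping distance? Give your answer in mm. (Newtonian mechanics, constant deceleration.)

v₀ = 89.48 mph × 0.44704 = 40.0011 m/s
a = 73870 km/h² × 7.716049382716049e-05 = 5.69985 m/s²
d = v₀² / (2a) = 40.0011² / (2 × 5.69985) = 1600.09 / 11.3997 = 140.362 m
d = 140.362 m / 0.001 = 140400 mm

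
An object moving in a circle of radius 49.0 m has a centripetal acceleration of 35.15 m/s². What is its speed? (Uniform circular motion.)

v = √(a_c × r) = √(35.15 × 49.0) = 41.5 m/s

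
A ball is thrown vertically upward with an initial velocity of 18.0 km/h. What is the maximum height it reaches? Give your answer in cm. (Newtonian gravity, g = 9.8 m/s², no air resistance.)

v₀ = 18.0 km/h × 0.2777777777777778 = 5.0 m/s
h_max = v₀² / (2g) = 5.0² / (2 × 9.8) = 25.0 / 19.6 = 1.27551 m
h_max = 1.27551 m / 0.01 = 127.6 cm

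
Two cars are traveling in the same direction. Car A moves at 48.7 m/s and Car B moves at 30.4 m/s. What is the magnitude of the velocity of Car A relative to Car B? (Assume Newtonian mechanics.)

v_rel = |v_A - v_B| = |48.7 - 30.4| = 18.3 m/s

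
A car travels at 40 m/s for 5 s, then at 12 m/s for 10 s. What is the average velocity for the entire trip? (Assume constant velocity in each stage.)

d₁ = v₁t₁ = 40 × 5 = 200 m
d₂ = v₂t₂ = 12 × 10 = 120 m
d_total = 320 m, t_total = 15 s
v_avg = d_total/t_total = 320/15 = 21.33 m/s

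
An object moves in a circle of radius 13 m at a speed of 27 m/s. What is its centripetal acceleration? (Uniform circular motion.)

a_c = v²/r = 27²/13 = 729/13 = 56.08 m/s²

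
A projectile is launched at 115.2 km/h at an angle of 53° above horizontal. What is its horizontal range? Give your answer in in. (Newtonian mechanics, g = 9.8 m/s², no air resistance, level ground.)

v₀ = 115.2 km/h × 0.2777777777777778 = 32.0 m/s
R = v₀² × sin(2θ) / g = 32.0² × sin(2 × 53°) / 9.8 = 1024.0 × 0.961262 / 9.8 = 100.442 m
R = 100.442 m / 0.0254 = 3954 in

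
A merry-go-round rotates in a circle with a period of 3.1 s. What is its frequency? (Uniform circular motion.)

f = 1/T = 1/3.1 = 0.3226 Hz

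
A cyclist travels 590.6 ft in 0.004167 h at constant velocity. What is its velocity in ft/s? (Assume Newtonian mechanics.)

d = 590.6 ft × 0.3048 = 180.015 m
t = 0.004167 h × 3600.0 = 15.0012 s
v = d / t = 180.015 / 15.0012 = 12.0 m/s
v = 12.0 m/s / 0.3048 = 39.37 ft/s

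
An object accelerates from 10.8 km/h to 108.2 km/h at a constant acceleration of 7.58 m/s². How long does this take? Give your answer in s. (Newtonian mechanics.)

v₀ = 10.8 km/h × 0.2777777777777778 = 3.0 m/s
v = 108.2 km/h × 0.2777777777777778 = 30.0556 m/s
t = (v - v₀) / a = (30.0556 - 3.0) / 7.58 = 3.569 s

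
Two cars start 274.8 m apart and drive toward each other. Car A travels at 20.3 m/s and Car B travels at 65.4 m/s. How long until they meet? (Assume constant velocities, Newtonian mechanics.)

Combined speed: v_combined = 20.3 + 65.4 = 85.7 m/s
Time to meet: t = d/v_combined = 274.8/85.7 = 3.21 s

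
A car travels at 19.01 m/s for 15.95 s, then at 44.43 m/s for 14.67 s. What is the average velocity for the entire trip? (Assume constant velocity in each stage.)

d₁ = v₁t₁ = 19.01 × 15.95 = 303.2095 m
d₂ = v₂t₂ = 44.43 × 14.67 = 651.7881 m
d_total = 954.9976 m, t_total = 30.62 s
v_avg = d_total/t_total = 954.9976/30.62 = 31.19 m/s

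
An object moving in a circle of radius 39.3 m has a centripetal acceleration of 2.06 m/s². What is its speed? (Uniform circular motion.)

v = √(a_c × r) = √(2.06 × 39.3) = 9.0 m/s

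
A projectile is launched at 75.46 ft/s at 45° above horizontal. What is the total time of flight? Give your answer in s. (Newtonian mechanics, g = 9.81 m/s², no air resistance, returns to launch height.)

v₀ = 75.46 ft/s × 0.3048 = 23.0002 m/s
T = 2 × v₀ × sin(θ) / g = 2 × 23.0002 × sin(45°) / 9.81 = 2 × 23.0002 × 0.707107 / 9.81 = 3.316 s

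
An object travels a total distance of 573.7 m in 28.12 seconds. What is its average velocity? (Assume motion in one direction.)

v_avg = Δd / Δt = 573.7 / 28.12 = 20.4 m/s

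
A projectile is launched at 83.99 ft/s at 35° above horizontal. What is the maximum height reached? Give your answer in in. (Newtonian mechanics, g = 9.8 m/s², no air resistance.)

v₀ = 83.99 ft/s × 0.3048 = 25.6002 m/s
H = v₀² × sin²(θ) / (2g) = 25.6002² × sin(35°)² / (2 × 9.8) = 655.37 × 0.32899 / 19.6 = 11.0005 m
H = 11.0005 m / 0.0254 = 433.1 in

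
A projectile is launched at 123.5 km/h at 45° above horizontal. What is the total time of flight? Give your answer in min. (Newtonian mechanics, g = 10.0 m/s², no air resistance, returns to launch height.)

v₀ = 123.5 km/h × 0.2777777777777778 = 34.3056 m/s
T = 2 × v₀ × sin(θ) / g = 2 × 34.3056 × sin(45°) / 10.0 = 2 × 34.3056 × 0.707107 / 10.0 = 4.85155 s
T = 4.85155 s / 60.0 = 0.08086 min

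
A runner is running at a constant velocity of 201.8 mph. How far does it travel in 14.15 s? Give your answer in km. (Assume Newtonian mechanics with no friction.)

v = 201.8 mph × 0.44704 = 90.2127 m/s
d = v × t = 90.2127 × 14.15 = 1276.51 m
d = 1276.51 m / 1000.0 = 1.277 km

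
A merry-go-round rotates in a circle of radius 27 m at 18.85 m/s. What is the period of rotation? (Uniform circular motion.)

T = 2πr/v = 2π×27/18.85 = 9.0 s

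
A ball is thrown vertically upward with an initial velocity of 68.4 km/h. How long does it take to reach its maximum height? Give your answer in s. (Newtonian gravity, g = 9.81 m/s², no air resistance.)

v₀ = 68.4 km/h × 0.2777777777777778 = 19.0 m/s
t_up = v₀ / g = 19.0 / 9.81 = 1.937 s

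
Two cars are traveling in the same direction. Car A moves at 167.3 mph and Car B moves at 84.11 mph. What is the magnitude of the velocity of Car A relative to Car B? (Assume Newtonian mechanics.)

v_rel = |v_A - v_B| = |167.3 - 84.11| = 83.19 mph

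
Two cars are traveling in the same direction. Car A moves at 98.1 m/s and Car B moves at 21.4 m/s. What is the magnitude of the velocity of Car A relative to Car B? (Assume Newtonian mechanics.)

v_rel = |v_A - v_B| = |98.1 - 21.4| = 76.7 m/s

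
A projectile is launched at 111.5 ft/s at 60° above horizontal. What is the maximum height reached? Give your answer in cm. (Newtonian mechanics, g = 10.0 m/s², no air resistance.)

v₀ = 111.5 ft/s × 0.3048 = 33.9852 m/s
H = v₀² × sin²(θ) / (2g) = 33.9852² × sin(60°)² / (2 × 10.0) = 1154.99 × 0.75 / 20.0 = 43.3121 m
H = 43.3121 m / 0.01 = 4331 cm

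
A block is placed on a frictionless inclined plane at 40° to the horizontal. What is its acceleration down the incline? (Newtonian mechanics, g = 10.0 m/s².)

a = g sin(θ) = 10.0 × sin(40°) = 10.0 × 0.6428 = 6.43 m/s²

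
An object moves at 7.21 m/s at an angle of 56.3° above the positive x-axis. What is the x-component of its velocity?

vₓ = v cos(θ) = 7.21 × cos(56.3°) = 4.0 m/s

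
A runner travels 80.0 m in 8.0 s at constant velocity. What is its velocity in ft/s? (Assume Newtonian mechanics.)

v = d / t = 80.0 / 8.0 = 10.0 m/s
v = 10.0 m/s / 0.3048 = 32.81 ft/s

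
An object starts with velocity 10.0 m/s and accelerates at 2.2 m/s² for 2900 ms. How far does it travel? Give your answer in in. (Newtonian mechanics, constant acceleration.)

t = 2900 ms × 0.001 = 2.9 s
d = v₀ × t + ½ × a × t² = 10.0 × 2.9 + 0.5 × 2.2 × 2.9² = 38.251 m
d = 38.251 m / 0.0254 = 1506 in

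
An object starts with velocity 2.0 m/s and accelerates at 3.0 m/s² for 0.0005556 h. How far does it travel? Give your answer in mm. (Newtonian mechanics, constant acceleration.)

t = 0.0005556 h × 3600.0 = 2.00016 s
d = v₀ × t + ½ × a × t² = 2.0 × 2.00016 + 0.5 × 3.0 × 2.00016² = 10.0013 m
d = 10.0013 m / 0.001 = 10000 mm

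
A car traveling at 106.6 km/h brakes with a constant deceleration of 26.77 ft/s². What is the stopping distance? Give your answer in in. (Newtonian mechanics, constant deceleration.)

v₀ = 106.6 km/h × 0.2777777777777778 = 29.6111 m/s
a = 26.77 ft/s² × 0.3048 = 8.1595 m/s²
d = v₀² / (2a) = 29.6111² / (2 × 8.1595) = 876.817 / 16.319 = 53.7298 m
d = 53.7298 m / 0.0254 = 2115 in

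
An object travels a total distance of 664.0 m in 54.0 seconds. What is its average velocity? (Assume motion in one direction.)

v_avg = Δd / Δt = 664.0 / 54.0 = 12.3 m/s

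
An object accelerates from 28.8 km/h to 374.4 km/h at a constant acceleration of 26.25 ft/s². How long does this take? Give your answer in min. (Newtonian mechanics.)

v₀ = 28.8 km/h × 0.2777777777777778 = 8.0 m/s
v = 374.4 km/h × 0.2777777777777778 = 104.0 m/s
a = 26.25 ft/s² × 0.3048 = 8.001 m/s²
t = (v - v₀) / a = (104.0 - 8.0) / 8.001 = 11.9985 s
t = 11.9985 s / 60.0 = 0.2 min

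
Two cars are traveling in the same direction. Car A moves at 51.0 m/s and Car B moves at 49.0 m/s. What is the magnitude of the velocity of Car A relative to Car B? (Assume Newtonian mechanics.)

v_rel = |v_A - v_B| = |51.0 - 49.0| = 2.0 m/s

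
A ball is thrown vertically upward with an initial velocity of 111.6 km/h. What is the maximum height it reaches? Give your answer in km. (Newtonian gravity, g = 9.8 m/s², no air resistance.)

v₀ = 111.6 km/h × 0.2777777777777778 = 31.0 m/s
h_max = v₀² / (2g) = 31.0² / (2 × 9.8) = 961.0 / 19.6 = 49.0306 m
h_max = 49.0306 m / 1000.0 = 0.04903 km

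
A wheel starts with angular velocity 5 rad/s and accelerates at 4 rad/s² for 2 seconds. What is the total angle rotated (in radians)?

θ = ω₀t + ½αt² = 5×2 + ½×4×2² = 18.0 rad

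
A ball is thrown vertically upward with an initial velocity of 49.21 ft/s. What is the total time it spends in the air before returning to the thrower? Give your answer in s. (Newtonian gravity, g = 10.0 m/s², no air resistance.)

v₀ = 49.21 ft/s × 0.3048 = 14.9992 m/s
t_total = 2 × v₀ / g = 2 × 14.9992 / 10.0 = 3.0 s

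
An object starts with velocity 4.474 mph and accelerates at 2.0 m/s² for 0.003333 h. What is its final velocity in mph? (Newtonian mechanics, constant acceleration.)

v₀ = 4.474 mph × 0.44704 = 2.00006 m/s
t = 0.003333 h × 3600.0 = 11.9988 s
v = v₀ + a × t = 2.00006 + 2.0 × 11.9988 = 25.9977 m/s
v = 25.9977 m/s / 0.44704 = 58.16 mph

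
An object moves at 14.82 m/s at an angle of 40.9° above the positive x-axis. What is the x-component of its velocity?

vₓ = v cos(θ) = 14.82 × cos(40.9°) = 11.2 m/s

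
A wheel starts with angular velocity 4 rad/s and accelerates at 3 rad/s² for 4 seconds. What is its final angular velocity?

ω = ω₀ + αt = 4 + 3 × 4 = 16 rad/s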